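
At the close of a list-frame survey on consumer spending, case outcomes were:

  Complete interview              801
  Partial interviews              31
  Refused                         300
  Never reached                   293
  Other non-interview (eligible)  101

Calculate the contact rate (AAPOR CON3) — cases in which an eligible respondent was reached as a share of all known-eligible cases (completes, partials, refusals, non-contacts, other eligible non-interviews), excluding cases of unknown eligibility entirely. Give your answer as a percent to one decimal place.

Top: 801 + 31 + 300 + 101 = 1233
Denom: 801 + 31 + 300 + 293 + 101 = 1526
CON3 = 1233 / 1526 = 0.8080

80.8%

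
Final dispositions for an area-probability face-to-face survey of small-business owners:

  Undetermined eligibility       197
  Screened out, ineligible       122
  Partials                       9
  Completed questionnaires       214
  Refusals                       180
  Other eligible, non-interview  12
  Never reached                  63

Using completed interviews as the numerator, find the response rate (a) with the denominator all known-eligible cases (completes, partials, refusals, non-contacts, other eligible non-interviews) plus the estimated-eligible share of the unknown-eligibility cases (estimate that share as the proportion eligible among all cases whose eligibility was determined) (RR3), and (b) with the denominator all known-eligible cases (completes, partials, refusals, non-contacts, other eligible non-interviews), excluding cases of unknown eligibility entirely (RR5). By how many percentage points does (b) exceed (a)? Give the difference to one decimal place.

Num → 214
Eligible (known) → 214 + 9 + 180 + 63 + 12 = 478
e = 478 / (478 + 122) = 478 / 600 = 0.7967
e × U → 0.7967 × 197 = 156.95
Denominator → 478 + 156.95 = 634.95
RR3 = 214 / 634.95 = 0.3370
Denominator → 214 + 9 + 180 + 63 + 12 = 478
RR5 = 214 / 478 = 0.4477
Difference = 44.77 − 33.70 = 11.07 percentage points

11.1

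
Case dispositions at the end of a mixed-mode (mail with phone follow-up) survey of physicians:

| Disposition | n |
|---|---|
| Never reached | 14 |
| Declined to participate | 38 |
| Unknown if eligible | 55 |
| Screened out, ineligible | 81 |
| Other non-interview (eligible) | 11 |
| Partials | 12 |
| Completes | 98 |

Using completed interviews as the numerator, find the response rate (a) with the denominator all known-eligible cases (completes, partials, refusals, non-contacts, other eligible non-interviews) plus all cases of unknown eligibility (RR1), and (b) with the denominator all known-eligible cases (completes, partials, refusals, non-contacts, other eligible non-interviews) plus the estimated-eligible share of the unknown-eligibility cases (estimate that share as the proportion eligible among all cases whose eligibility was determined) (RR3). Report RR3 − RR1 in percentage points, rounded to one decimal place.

3.6

Top: 98
Denom: 98 + 12 + 38 + 14 + 11 + 55 = 228
RR1 = 98 / 228 = 0.4298
Eligible (known): 98 + 12 + 38 + 14 + 11 = 173
e = 173 / (173 + 81) = 173 / 254 = 0.6811
Eligible share of unknowns: 0.6811 × 55 = 37.46
Denom: 173 + 37.46 = 210.46
RR3 = 98 / 210.46 = 0.4656
Difference = 46.56 − 42.98 = 3.58 percentage points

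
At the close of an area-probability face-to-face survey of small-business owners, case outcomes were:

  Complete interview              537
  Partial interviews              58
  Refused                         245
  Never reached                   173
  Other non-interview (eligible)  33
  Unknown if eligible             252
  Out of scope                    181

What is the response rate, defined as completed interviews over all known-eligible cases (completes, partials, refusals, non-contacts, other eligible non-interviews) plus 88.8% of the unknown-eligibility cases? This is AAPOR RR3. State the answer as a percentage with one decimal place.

Num = 537
Known eligible = 537 + 58 + 245 + 173 + 33 = 1046
Estimated eligible among unknowns = 0.8880 × 252 = 223.78
Denom = 1046 + 223.78 = 1269.78
RR3 = 537 / 1269.78 = 0.4229

42.3%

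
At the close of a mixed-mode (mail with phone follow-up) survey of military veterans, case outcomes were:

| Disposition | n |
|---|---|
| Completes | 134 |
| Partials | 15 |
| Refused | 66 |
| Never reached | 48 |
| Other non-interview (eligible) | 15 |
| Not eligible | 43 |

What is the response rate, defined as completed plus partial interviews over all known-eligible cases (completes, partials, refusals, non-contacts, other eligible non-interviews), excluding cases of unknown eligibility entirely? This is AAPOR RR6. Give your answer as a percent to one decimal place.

53.6%

Num: 134 + 15 = 149
Denominator: 134 + 15 + 66 + 48 + 15 = 278
RR6 = 149 / 278 = 0.5360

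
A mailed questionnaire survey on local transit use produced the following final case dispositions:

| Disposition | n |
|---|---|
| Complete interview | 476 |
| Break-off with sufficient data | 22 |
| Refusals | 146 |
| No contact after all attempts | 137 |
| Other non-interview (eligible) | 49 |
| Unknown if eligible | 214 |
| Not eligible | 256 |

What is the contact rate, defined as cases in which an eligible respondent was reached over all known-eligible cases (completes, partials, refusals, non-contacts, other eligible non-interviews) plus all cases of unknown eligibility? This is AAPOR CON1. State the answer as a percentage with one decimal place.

Top: 476 + 22 + 146 + 49 = 693
Denominator: 476 + 22 + 146 + 137 + 49 + 214 = 1044
CON1 = 693 / 1044 = 0.6638

66.4%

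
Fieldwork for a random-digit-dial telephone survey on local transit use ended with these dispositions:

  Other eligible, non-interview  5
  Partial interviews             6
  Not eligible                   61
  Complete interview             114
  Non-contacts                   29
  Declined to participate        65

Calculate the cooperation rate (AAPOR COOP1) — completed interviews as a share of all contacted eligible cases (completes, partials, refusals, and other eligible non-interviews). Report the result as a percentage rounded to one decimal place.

60.0%

Top = 114
Base = 114 + 6 + 65 + 5 = 190
COOP1 = 114 / 190 = 0.6000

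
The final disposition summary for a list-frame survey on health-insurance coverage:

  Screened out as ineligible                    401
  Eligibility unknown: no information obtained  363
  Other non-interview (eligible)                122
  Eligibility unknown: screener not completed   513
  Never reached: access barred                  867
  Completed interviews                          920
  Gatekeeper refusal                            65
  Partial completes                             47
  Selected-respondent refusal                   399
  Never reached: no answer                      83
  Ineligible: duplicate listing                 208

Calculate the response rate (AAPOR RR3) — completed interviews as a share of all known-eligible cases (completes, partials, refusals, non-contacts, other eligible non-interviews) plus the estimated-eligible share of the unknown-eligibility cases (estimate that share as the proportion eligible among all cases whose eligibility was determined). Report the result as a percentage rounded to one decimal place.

28.7%

Refusal or break-off = 65 + 399 = 464
Non-contacts = 83 + 867 = 950
Eligibility not determined = 513 + 363 = 876
Not eligible = 401 + 208 = 609
Num = 920
Eligible (known) = 920 + 47 + 464 + 950 + 122 = 2503
e = 2503 / (2503 + 609) = 2503 / 3112 = 0.8043
Estimated eligible among unknowns = 0.8043 × 876 = 704.57
Denominator = 2503 + 704.57 = 3207.57
RR3 = 920 / 3207.57 = 0.2868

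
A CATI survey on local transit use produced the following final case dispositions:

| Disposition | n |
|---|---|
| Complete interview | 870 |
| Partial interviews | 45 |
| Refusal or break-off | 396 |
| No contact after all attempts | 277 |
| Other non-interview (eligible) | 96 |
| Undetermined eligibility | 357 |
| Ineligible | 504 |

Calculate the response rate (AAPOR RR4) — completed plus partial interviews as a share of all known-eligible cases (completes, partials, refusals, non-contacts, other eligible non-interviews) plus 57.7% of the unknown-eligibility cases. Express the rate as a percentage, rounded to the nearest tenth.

Top → 870 + 45 = 915
Known eligible → 870 + 45 + 396 + 277 + 96 = 1684
Eligible share of unknowns → 0.5770 × 357 = 205.99
Denominator → 1684 + 205.99 = 1889.99
RR4 = 915 / 1889.99 = 0.4841

48.4%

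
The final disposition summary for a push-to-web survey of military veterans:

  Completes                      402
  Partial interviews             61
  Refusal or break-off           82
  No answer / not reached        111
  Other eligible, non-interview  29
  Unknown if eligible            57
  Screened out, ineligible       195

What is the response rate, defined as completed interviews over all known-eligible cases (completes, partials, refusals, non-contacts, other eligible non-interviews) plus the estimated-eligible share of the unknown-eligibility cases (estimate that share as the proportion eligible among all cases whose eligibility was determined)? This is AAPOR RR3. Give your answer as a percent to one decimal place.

Num = 402
Determined eligible = 402 + 61 + 82 + 111 + 29 = 685
e = 685 / (685 + 195) = 685 / 880 = 0.7784
Eligible share of unknowns = 0.7784 × 57 = 44.37
Base = 685 + 44.37 = 729.37
RR3 = 402 / 729.37 = 0.5512

55.1%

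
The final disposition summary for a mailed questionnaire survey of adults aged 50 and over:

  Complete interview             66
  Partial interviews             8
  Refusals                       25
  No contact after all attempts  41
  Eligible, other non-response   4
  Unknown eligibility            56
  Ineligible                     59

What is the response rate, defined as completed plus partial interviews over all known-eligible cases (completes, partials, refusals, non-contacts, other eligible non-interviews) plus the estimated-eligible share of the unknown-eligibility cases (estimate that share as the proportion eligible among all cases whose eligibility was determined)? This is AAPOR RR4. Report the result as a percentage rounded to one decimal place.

Num: 66 + 8 = 74
Determined eligible: 66 + 8 + 25 + 41 + 4 = 144
e = 144 / (144 + 59) = 144 / 203 = 0.7094
Eligible share of unknowns: 0.7094 × 56 = 39.73
Denom: 144 + 39.73 = 183.73
RR4 = 74 / 183.73 = 0.4028

40.3%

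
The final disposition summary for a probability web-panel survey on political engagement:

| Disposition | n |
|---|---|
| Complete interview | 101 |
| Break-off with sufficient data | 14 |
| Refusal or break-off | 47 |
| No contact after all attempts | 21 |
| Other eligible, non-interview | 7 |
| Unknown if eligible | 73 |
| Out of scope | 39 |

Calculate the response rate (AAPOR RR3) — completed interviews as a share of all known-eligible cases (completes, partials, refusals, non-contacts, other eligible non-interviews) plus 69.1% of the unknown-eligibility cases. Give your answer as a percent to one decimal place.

Top: 101
Determined eligible: 101 + 14 + 47 + 21 + 7 = 190
e × U: 0.6910 × 73 = 50.44
Base: 190 + 50.44 = 240.44
RR3 = 101 / 240.44 = 0.4201

42.0%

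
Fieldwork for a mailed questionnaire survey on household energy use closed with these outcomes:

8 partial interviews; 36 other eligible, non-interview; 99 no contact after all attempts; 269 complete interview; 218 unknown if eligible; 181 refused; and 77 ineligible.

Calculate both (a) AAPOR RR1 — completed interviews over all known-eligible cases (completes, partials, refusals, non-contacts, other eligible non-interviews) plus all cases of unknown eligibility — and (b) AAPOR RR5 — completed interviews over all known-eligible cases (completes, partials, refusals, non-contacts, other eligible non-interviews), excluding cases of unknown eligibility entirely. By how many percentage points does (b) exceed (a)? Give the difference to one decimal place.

12.2

Num: 269
Denominator: 269 + 8 + 181 + 99 + 36 + 218 = 811
RR1 = 269 / 811 = 0.3317
Denominator: 269 + 8 + 181 + 99 + 36 = 593
RR5 = 269 / 593 = 0.4536
Difference = 45.36 − 33.17 = 12.19 percentage points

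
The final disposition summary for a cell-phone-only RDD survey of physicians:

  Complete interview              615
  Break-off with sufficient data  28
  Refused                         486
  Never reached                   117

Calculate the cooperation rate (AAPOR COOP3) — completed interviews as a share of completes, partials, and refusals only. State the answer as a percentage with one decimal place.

Numerator = 615
Denominator = 615 + 28 + 486 = 1129
COOP3 = 615 / 1129 = 0.5447

54.5%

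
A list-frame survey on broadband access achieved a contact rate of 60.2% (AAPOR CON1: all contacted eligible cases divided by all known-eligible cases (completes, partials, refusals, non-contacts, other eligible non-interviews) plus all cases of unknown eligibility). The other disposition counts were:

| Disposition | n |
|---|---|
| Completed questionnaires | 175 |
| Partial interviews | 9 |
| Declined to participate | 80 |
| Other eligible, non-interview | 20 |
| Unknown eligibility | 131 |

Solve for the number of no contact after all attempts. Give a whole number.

57

Num = 175 + 9 + 80 + 20 = 284
CON1 = 284 / D = 0.602
D = 284 / 0.602 = 471.8
Other denominator terms total 415
no contact after all attempts = 471.8 − 415 ≈ 57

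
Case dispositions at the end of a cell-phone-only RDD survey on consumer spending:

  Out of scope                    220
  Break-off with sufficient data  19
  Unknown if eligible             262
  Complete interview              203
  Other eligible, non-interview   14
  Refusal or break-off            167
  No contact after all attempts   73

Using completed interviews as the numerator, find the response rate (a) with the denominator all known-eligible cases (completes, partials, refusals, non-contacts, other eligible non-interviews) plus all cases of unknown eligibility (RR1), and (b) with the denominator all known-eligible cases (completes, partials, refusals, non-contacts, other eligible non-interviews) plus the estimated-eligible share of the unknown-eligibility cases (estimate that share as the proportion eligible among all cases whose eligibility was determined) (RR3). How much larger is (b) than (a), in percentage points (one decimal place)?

3.5

Num → 203
Denom → 203 + 19 + 167 + 73 + 14 + 262 = 738
RR1 = 203 / 738 = 0.2751
Known eligible → 203 + 19 + 167 + 73 + 14 = 476
e = 476 / (476 + 220) = 476 / 696 = 0.6839
Eligible share of unknowns → 0.6839 × 262 = 179.18
Denom → 476 + 179.18 = 655.18
RR3 = 203 / 655.18 = 0.3098
Difference = 30.98 − 27.51 = 3.47 percentage points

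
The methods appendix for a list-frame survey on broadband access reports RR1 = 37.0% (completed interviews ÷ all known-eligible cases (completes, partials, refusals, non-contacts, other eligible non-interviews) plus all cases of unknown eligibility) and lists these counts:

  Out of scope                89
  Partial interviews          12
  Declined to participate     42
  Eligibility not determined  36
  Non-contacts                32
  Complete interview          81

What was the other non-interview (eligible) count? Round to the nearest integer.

16

RR1 = 81 / D = 0.370
D = 81 / 0.370 = 218.9
Rest of base = 203
other non-interview (eligible) = 218.9 − 203 ≈ 16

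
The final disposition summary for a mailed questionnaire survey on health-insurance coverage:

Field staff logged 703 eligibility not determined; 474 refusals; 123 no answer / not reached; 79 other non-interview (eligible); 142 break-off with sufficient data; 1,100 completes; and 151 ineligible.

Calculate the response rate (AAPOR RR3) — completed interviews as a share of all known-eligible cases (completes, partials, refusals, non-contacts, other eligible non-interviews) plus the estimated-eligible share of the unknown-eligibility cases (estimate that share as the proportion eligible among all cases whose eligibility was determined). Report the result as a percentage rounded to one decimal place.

42.8%

Num → 1100
Known eligible → 1100 + 142 + 474 + 123 + 79 = 1918
e = 1918 / (1918 + 151) = 1918 / 2069 = 0.9270
e × U → 0.9270 × 703 = 651.68
Denominator → 1918 + 651.68 = 2569.68
RR3 = 1100 / 2569.68 = 0.4281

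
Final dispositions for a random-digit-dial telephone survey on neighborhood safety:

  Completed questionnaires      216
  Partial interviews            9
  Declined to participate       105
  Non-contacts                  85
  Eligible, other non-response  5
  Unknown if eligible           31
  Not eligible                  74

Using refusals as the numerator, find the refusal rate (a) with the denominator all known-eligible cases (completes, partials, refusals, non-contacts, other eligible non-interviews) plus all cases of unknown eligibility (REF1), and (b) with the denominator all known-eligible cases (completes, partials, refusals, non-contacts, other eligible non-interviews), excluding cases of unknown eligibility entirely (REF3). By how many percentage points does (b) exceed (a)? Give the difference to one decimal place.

Top = 105
Denom = 216 + 9 + 105 + 85 + 5 + 31 = 451
REF1 = 105 / 451 = 0.2328
Denom = 216 + 9 + 105 + 85 + 5 = 420
REF3 = 105 / 420 = 0.2500
Difference = 25.00 − 23.28 = 1.72 percentage points

1.7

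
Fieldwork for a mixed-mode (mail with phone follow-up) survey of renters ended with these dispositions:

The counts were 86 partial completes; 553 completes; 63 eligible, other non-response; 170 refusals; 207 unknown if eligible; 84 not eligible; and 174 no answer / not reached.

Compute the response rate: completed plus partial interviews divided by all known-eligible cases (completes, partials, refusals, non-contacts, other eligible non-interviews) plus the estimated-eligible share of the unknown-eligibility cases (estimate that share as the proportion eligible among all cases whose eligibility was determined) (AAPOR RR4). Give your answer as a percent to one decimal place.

51.6%

Num → 553 + 86 = 639
Eligible (known) → 553 + 86 + 170 + 174 + 63 = 1046
e = 1046 / (1046 + 84) = 1046 / 1130 = 0.9257
Eligible share of unknowns → 0.9257 × 207 = 191.62
Base → 1046 + 191.62 = 1237.62
RR4 = 639 / 1237.62 = 0.5163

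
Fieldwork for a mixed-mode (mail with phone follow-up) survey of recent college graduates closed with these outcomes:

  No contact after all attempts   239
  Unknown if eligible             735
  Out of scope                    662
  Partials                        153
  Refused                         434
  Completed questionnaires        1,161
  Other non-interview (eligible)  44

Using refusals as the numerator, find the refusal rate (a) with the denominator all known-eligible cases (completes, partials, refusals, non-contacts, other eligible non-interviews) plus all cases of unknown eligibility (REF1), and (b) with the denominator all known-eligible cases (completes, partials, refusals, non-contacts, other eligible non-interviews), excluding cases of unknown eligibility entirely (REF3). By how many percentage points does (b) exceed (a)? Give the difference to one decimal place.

Num = 434
Denom = 1161 + 153 + 434 + 239 + 44 + 735 = 2766
REF1 = 434 / 2766 = 0.1569
Denom = 1161 + 153 + 434 + 239 + 44 = 2031
REF3 = 434 / 2031 = 0.2137
Difference = 21.37 − 15.69 = 5.68 percentage points

5.7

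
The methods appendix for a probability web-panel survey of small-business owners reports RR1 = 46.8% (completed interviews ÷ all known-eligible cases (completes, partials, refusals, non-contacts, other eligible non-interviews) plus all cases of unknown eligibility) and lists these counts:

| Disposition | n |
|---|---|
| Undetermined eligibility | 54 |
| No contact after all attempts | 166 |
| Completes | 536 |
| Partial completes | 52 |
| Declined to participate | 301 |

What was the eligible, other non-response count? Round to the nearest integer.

36

RR1 = 536 / D = 0.468
D = 536 / 0.468 = 1145.3
Rest of base = 1109
eligible, other non-response = 1145.3 − 1109 ≈ 36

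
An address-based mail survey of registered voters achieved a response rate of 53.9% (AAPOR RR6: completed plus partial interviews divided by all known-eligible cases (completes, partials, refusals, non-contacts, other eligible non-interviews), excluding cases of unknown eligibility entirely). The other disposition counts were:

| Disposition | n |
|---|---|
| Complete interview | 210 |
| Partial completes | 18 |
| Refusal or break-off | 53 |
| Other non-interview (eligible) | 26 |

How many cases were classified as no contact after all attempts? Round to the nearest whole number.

Top = 210 + 18 = 228
RR6 = 228 / D = 0.539
D = 228 / 0.539 = 423.0
Rest of base = 307
no contact after all attempts = 423.0 − 307 ≈ 116

116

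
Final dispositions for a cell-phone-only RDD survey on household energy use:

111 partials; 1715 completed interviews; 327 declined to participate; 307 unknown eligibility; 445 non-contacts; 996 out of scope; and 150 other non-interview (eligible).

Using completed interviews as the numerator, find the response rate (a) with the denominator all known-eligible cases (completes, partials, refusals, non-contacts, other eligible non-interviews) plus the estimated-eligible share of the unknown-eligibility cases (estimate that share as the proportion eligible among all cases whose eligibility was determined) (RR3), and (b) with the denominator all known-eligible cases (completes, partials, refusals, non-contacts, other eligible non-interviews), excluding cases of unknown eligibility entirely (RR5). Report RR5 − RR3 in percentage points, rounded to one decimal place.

Top → 1715
Eligible (known) → 1715 + 111 + 327 + 445 + 150 = 2748
e = 2748 / (2748 + 996) = 2748 / 3744 = 0.7340
Estimated eligible among unknowns → 0.7340 × 307 = 225.34
Denom → 2748 + 225.34 = 2973.34
RR3 = 1715 / 2973.34 = 0.5768
Denom → 1715 + 111 + 327 + 445 + 150 = 2748
RR5 = 1715 / 2748 = 0.6241
Difference = 62.41 − 57.68 = 4.73 percentage points

4.7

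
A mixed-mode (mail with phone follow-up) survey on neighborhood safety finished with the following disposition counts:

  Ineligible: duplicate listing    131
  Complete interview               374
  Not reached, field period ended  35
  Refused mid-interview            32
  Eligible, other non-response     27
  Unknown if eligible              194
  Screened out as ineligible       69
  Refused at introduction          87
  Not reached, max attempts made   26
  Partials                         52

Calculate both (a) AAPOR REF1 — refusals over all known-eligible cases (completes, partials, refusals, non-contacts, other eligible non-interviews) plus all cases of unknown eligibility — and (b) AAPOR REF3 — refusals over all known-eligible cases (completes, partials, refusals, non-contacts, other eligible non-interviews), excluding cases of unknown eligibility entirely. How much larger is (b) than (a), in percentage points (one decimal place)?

Declined to participate = 87 + 32 = 119
Never reached = 35 + 26 = 61
Out of scope = 69 + 131 = 200
Numerator = 119
Denominator = 374 + 52 + 119 + 61 + 27 + 194 = 827
REF1 = 119 / 827 = 0.1439
Denominator = 374 + 52 + 119 + 61 + 27 = 633
REF3 = 119 / 633 = 0.1880
Difference = 18.80 − 14.39 = 4.41 percentage points

4.4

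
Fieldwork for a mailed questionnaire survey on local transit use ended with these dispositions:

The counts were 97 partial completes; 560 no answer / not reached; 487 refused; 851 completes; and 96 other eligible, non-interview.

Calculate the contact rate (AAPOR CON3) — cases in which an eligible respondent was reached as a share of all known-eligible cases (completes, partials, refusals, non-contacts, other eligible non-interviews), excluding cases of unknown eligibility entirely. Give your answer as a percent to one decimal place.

73.2%

Numerator: 851 + 97 + 487 + 96 = 1531
Base: 851 + 97 + 487 + 560 + 96 = 2091
CON3 = 1531 / 2091 = 0.7322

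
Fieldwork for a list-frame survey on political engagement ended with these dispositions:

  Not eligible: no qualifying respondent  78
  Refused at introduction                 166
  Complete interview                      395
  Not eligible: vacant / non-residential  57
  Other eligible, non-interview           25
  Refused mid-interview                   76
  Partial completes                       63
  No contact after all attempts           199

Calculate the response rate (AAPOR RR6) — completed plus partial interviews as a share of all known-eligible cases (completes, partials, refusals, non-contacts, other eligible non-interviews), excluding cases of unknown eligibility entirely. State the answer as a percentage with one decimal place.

Refusals = 166 + 76 = 242
Not eligible = 78 + 57 = 135
Num: 395 + 63 = 458
Base: 395 + 63 + 242 + 199 + 25 = 924
RR6 = 458 / 924 = 0.4957

49.6%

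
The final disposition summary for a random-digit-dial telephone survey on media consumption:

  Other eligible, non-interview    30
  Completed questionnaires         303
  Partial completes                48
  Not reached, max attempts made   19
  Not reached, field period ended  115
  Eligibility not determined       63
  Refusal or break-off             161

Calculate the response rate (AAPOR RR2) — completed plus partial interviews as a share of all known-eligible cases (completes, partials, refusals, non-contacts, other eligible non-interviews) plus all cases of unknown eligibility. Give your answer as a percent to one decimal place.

No answer / not reached = 115 + 19 = 134
Top: 303 + 48 = 351
Denom: 303 + 48 + 161 + 134 + 30 + 63 = 739
RR2 = 351 / 739 = 0.4750

47.5%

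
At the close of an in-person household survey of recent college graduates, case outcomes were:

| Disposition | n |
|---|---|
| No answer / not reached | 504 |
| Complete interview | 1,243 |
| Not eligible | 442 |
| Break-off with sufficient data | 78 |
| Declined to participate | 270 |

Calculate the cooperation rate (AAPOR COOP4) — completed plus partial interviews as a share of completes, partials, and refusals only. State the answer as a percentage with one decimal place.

83.0%

Numerator: 1243 + 78 = 1321
Denominator: 1243 + 78 + 270 = 1591
COOP4 = 1321 / 1591 = 0.8303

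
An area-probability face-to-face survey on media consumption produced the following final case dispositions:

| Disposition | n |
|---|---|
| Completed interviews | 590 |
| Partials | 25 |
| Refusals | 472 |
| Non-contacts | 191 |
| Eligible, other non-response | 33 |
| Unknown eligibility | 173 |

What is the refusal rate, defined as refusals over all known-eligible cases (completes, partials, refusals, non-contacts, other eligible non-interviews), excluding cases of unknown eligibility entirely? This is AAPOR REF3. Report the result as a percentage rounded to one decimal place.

Numerator → 472
Denom → 590 + 25 + 472 + 191 + 33 = 1311
REF3 = 472 / 1311 = 0.3600

36.0%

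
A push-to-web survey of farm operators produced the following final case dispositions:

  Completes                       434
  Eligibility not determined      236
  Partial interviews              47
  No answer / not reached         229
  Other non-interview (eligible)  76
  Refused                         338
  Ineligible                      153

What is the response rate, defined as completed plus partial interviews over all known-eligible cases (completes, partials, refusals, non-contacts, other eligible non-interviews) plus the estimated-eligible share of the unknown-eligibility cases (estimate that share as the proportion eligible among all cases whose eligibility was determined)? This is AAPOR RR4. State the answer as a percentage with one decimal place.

36.1%

Num = 434 + 47 = 481
Known eligible = 434 + 47 + 338 + 229 + 76 = 1124
e = 1124 / (1124 + 153) = 1124 / 1277 = 0.8802
e × U = 0.8802 × 236 = 207.73
Denominator = 1124 + 207.73 = 1331.73
RR4 = 481 / 1331.73 = 0.3612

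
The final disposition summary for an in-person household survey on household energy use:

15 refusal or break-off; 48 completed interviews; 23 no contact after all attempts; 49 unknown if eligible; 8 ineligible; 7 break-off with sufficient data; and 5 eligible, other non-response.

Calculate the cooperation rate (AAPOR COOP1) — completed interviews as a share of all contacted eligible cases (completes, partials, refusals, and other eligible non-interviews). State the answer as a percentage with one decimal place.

Numerator = 48
Base = 48 + 7 + 15 + 5 = 75
COOP1 = 48 / 75 = 0.6400

64.0%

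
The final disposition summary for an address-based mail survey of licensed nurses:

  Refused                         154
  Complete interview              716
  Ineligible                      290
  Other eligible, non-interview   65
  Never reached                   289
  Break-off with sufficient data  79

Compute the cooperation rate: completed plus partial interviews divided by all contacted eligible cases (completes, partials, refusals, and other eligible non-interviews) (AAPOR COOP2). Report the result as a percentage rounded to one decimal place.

78.4%

Top → 716 + 79 = 795
Base → 716 + 79 + 154 + 65 = 1014
COOP2 = 795 / 1014 = 0.7840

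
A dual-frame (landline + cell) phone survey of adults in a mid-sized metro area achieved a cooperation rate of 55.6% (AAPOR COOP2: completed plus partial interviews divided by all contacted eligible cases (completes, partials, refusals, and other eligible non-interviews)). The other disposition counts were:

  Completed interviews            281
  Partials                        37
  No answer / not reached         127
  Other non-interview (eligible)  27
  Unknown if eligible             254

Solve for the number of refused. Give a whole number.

227

Top = 281 + 37 = 318
COOP2 = 318 / D = 0.556
D = 318 / 0.556 = 571.9
Other denominator terms total 345
refused = 571.9 − 345 ≈ 227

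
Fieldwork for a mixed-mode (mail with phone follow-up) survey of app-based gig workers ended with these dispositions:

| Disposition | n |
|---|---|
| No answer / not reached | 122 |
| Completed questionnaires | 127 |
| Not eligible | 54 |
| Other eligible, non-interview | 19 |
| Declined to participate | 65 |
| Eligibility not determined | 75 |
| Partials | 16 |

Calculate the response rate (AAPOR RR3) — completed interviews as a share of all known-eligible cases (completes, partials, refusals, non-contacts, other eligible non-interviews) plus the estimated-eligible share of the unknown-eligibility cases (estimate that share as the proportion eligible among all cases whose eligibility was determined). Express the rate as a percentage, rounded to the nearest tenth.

30.7%

Numerator → 127
Known eligible → 127 + 16 + 65 + 122 + 19 = 349
e = 349 / (349 + 54) = 349 / 403 = 0.8660
Eligible share of unknowns → 0.8660 × 75 = 64.95
Denominator → 349 + 64.95 = 413.95
RR3 = 127 / 413.95 = 0.3068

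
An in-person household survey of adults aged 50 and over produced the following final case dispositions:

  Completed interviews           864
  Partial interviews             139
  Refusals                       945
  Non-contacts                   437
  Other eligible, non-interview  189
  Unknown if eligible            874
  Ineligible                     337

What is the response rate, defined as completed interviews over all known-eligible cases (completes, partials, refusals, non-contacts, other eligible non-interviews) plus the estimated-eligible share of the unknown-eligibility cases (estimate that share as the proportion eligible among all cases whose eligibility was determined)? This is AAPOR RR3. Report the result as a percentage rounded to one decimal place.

25.8%

Numerator: 864
Determined eligible: 864 + 139 + 945 + 437 + 189 = 2574
e = 2574 / (2574 + 337) = 2574 / 2911 = 0.8842
Eligible share of unknowns: 0.8842 × 874 = 772.79
Denominator: 2574 + 772.79 = 3346.79
RR3 = 864 / 3346.79 = 0.2582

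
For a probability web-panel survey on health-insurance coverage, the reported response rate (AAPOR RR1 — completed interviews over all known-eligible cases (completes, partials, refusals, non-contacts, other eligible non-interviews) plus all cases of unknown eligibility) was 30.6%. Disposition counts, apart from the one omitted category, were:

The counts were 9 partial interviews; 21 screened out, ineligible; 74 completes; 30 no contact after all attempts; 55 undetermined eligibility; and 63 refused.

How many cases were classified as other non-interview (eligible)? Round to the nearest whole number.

RR1 = 74 / D = 0.306
D = 74 / 0.306 = 241.8
Rest of base = 231
other non-interview (eligible) = 241.8 − 231 ≈ 11

11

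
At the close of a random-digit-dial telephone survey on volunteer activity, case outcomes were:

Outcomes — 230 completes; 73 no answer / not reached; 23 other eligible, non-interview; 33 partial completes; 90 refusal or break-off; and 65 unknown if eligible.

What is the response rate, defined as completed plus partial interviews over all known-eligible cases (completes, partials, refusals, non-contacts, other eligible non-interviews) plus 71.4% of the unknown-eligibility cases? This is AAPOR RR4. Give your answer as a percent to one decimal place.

Numerator → 230 + 33 = 263
Eligible (known) → 230 + 33 + 90 + 73 + 23 = 449
Eligible share of unknowns → 0.7140 × 65 = 46.41
Denom → 449 + 46.41 = 495.41
RR4 = 263 / 495.41 = 0.5309

53.1%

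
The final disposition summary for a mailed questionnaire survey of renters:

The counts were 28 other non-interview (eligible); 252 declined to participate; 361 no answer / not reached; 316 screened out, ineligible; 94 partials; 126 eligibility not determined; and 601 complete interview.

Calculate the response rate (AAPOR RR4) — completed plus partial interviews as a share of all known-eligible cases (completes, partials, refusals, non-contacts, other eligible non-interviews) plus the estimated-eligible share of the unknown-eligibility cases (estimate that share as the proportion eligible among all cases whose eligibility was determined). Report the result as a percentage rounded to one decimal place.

Top: 601 + 94 = 695
Known eligible: 601 + 94 + 252 + 361 + 28 = 1336
e = 1336 / (1336 + 316) = 1336 / 1652 = 0.8087
Eligible share of unknowns: 0.8087 × 126 = 101.90
Denom: 1336 + 101.90 = 1437.90
RR4 = 695 / 1437.90 = 0.4833

48.3%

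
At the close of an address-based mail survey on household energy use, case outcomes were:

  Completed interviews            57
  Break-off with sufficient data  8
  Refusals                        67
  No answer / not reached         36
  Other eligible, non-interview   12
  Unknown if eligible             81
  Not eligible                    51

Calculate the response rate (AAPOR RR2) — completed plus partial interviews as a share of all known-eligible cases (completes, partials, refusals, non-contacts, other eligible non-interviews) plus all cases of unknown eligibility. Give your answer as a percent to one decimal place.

Top: 57 + 8 = 65
Base: 57 + 8 + 67 + 36 + 12 + 81 = 261
RR2 = 65 / 261 = 0.2490

24.9%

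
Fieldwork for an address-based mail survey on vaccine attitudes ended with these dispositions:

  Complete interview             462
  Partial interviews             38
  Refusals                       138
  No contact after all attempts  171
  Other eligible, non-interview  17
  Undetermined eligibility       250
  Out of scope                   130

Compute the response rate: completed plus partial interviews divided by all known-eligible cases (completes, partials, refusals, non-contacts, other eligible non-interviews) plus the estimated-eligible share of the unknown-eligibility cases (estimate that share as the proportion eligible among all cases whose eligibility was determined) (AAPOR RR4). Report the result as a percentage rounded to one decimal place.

48.0%

Numerator → 462 + 38 = 500
Known eligible → 462 + 38 + 138 + 171 + 17 = 826
e = 826 / (826 + 130) = 826 / 956 = 0.8640
Estimated eligible among unknowns → 0.8640 × 250 = 216.00
Base → 826 + 216.00 = 1042.00
RR4 = 500 / 1042.00 = 0.4798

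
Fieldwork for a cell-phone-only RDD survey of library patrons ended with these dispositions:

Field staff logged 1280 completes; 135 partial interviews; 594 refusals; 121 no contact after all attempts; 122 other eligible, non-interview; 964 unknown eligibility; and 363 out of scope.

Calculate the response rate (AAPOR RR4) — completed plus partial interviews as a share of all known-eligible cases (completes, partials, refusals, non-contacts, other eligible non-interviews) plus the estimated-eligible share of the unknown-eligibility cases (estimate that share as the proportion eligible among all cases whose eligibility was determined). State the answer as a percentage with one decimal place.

Num = 1280 + 135 = 1415
Eligible (known) = 1280 + 135 + 594 + 121 + 122 = 2252
e = 2252 / (2252 + 363) = 2252 / 2615 = 0.8612
e × U = 0.8612 × 964 = 830.20
Denom = 2252 + 830.20 = 3082.20
RR4 = 1415 / 3082.20 = 0.4591

45.9%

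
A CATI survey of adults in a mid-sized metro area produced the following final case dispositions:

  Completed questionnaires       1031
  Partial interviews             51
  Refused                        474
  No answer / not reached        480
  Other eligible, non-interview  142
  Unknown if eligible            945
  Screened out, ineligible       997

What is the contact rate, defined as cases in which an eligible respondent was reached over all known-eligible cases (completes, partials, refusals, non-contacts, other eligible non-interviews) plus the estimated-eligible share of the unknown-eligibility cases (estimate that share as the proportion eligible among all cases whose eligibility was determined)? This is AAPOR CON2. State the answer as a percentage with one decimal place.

60.1%

Numerator = 1031 + 51 + 474 + 142 = 1698
Determined eligible = 1031 + 51 + 474 + 480 + 142 = 2178
e = 2178 / (2178 + 997) = 2178 / 3175 = 0.6860
Estimated eligible among unknowns = 0.6860 × 945 = 648.27
Base = 2178 + 648.27 = 2826.27
CON2 = 1698 / 2826.27 = 0.6008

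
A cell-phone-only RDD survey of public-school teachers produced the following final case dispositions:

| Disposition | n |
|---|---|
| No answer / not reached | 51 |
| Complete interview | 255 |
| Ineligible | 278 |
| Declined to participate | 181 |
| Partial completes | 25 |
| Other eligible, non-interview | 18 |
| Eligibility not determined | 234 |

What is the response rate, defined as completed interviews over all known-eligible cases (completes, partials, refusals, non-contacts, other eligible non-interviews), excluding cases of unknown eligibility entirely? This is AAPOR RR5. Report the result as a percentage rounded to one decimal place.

Num: 255
Denominator: 255 + 25 + 181 + 51 + 18 = 530
RR5 = 255 / 530 = 0.4811

48.1%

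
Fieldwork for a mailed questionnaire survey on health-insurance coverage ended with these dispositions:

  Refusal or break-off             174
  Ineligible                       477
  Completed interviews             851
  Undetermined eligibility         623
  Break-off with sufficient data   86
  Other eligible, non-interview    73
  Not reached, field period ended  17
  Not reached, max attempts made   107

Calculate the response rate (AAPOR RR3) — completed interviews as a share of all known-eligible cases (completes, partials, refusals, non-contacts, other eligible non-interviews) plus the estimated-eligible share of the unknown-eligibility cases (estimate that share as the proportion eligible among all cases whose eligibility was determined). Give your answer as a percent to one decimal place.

Non-contacts = 17 + 107 = 124
Num = 851
Determined eligible = 851 + 86 + 174 + 124 + 73 = 1308
e = 1308 / (1308 + 477) = 1308 / 1785 = 0.7328
Estimated eligible among unknowns = 0.7328 × 623 = 456.53
Denominator = 1308 + 456.53 = 1764.53
RR3 = 851 / 1764.53 = 0.4823

48.2%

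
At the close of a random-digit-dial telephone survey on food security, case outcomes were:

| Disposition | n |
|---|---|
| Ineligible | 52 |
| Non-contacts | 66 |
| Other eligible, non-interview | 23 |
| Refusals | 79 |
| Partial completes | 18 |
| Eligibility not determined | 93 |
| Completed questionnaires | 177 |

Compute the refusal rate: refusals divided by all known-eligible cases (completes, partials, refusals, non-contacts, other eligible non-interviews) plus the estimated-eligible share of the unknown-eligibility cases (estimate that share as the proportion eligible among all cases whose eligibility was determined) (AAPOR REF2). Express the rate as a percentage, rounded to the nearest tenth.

17.8%

Top → 79
Known eligible → 177 + 18 + 79 + 66 + 23 = 363
e = 363 / (363 + 52) = 363 / 415 = 0.8747
Eligible share of unknowns → 0.8747 × 93 = 81.35
Denom → 363 + 81.35 = 444.35
REF2 = 79 / 444.35 = 0.1778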